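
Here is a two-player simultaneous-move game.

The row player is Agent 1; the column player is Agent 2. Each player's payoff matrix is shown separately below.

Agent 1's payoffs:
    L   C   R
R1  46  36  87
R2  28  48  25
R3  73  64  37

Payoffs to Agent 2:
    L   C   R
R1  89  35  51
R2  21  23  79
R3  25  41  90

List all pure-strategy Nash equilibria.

For each player, find the best response to each opponent profile; mutual best responses are the pure NE.
Agent 1 against L: payoffs 46, 28, 73 → best response R3.
Agent 1 against C: payoffs 36, 48, 64 → best response R3.
Agent 1 against R: payoffs 87, 25, 37 → best response R1.
Agent 2 against R1: payoffs 89, 35, 51 → best response L.
Agent 2 against R2: payoffs 21, 23, 79 → best response R.
Agent 2 against R3: payoffs 25, 41, 90 → best response R.
No profile is a mutual best response for all players.

There is no pure-strategy Nash equilibrium.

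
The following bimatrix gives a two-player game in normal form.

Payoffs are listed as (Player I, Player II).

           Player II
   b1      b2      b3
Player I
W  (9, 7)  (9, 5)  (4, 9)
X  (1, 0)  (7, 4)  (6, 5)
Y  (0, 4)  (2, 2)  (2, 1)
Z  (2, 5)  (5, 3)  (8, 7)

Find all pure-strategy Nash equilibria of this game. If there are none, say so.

Check each profile: it is a Nash equilibrium iff no player can strictly gain by switching unilaterally.
(W, b1): Player II can switch to b3 (7 → 9). Not NE.
(W, b2): Player II can switch to b1 (5 → 7). Not NE.
(W, b3): Player I can switch to X (4 → 6). Not NE.
(X, b1): Player I can switch to W (1 → 9). Not NE.
(X, b2): Player I can switch to W (7 → 9). Not NE.
(X, b3): Player I can switch to Z (6 → 8). Not NE.
(Y, b1): Player I can switch to W (0 → 9). Not NE.
(Y, b2): Player I can switch to W (2 → 9). Not NE.
(Y, b3): Player I can switch to W (2 → 4). Not NE.
(Z, b1): Player I can switch to W (2 → 9). Not NE.
(Z, b2): Player I can switch to W (5 → 9). Not NE.
(Z, b3): Player I gets 8, best alternative 6; Player II gets 7, best alternative 5. No profitable deviation — NE.

(Z, b3)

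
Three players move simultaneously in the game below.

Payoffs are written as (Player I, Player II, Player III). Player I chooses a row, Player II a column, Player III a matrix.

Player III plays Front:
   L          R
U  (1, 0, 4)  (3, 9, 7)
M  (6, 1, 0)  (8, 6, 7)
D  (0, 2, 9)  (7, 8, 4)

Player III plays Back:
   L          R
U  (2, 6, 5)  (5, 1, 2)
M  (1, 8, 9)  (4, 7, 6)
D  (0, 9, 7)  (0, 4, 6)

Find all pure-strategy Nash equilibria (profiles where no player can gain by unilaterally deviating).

(U, L, Back), (M, R, Front)

Player I against (L, Front): payoffs 1, 6, 0 → best response M.
Player I against (L, Back): payoffs 2, 1, 0 → best response U.
Player I against (R, Front): payoffs 3, 8, 7 → best response M.
Player I against (R, Back): payoffs 5, 4, 0 → best response U.
Player II against (U, Front): payoffs 0, 9 → best response R.
Player II against (U, Back): payoffs 6, 1 → best response L.
Player II against (M, Front): payoffs 1, 6 → best response R.
Player II against (M, Back): payoffs 8, 7 → best response L.
Player II against (D, Front): payoffs 2, 8 → best response R.
Player II against (D, Back): payoffs 9, 4 → best response L.
Player III against (U, L): payoffs 4, 5 → best response Back.
Player III against (U, R): payoffs 7, 2 → best response Front.
Player III against (M, L): payoffs 0, 9 → best response Back.
Player III against (M, R): payoffs 7, 6 → best response Front.
Player III against (D, L): payoffs 9, 7 → best response Front.
Player III against (D, R): payoffs 4, 6 → best response Back.
Mutual best responses: (U, L, Back); (M, R, Front).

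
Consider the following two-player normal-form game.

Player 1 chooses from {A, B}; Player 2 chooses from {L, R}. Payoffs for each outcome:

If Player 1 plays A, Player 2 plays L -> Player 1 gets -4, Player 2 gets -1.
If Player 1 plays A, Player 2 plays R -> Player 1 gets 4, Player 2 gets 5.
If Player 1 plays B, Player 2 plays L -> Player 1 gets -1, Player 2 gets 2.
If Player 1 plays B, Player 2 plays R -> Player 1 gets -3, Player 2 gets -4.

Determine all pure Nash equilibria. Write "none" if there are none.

Check each profile: it is a Nash equilibrium iff no player can strictly gain by switching unilaterally.
(A, L): Player 1 can switch to B (-4 → -1). Not NE.
(A, R): Player 1 gets 4, best alternative -3; Player 2 gets 5, best alternative -1. No profitable deviation — NE.
(B, L): Player 1 gets -1, best alternative -4; Player 2 gets 2, best alternative -4. No profitable deviation — NE.
(B, R): Player 1 can switch to A (-3 → 4). Not NE.

Pure-strategy Nash equilibria: (A, R) and (B, L)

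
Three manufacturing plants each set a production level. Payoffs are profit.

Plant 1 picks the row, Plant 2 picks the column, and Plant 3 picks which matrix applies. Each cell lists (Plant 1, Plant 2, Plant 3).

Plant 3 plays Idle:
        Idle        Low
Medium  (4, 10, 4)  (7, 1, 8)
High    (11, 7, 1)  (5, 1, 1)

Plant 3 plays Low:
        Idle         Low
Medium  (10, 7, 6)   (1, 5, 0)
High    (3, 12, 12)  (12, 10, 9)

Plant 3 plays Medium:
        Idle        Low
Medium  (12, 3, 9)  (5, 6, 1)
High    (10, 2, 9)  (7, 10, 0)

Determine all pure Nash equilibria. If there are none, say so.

none

(Medium, Idle, Idle): Plant 1 can switch to High (4 → 11). Not NE.
(Medium, Idle, Low): Plant 3 can switch to Medium (6 → 9). Not NE.
(Medium, Idle, Medium): Plant 2 can switch to Low (3 → 6). Not NE.
(Medium, Low, Idle): Plant 2 can switch to Idle (1 → 10). Not NE.
(Medium, Low, Low): Plant 1 can switch to High (1 → 12). Not NE.
(Medium, Low, Medium): Plant 1 can switch to High (5 → 7). Not NE.
(High, Idle, Idle): Plant 3 can switch to Low (1 → 12). Not NE.
(High, Idle, Low): Plant 1 can switch to Medium (3 → 10). Not NE.
(High, Idle, Medium): Plant 1 can switch to Medium (10 → 12). Not NE.
(High, Low, Idle): Plant 1 can switch to Medium (5 → 7). Not NE.
(High, Low, Low): Plant 2 can switch to Idle (10 → 12). Not NE.
(High, Low, Medium): Plant 3 can switch to Idle (0 → 1). Not NE.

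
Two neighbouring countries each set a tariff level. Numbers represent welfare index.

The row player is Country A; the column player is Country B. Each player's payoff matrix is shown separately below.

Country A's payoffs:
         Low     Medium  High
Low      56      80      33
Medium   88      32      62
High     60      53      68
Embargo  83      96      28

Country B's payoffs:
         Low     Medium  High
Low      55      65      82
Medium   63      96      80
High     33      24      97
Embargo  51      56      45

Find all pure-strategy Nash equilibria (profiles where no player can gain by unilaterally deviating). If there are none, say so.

Pure-strategy Nash equilibria: (High, High); (Embargo, Medium)

(Low, Low): Country A can switch to Medium (56 → 88). Not NE.
(Low, Medium): Country A can switch to Embargo (80 → 96). Not NE.
(Low, High): Country A can switch to Medium (33 → 62). Not NE.
(Medium, Low): Country B can switch to Medium (63 → 96). Not NE.
(Medium, Medium): Country A can switch to Low (32 → 80). Not NE.
(Medium, High): Country A can switch to High (62 → 68). Not NE.
(High, High): Country A gets 68, best alternative 62; Country B gets 97, best alternative 33. No profitable deviation — NE.
(Embargo, Medium): Country A gets 96, best alternative 80; Country B gets 56, best alternative 51. No profitable deviation — NE.
(The remaining 4 profiles each have a profitable deviation by the same check.)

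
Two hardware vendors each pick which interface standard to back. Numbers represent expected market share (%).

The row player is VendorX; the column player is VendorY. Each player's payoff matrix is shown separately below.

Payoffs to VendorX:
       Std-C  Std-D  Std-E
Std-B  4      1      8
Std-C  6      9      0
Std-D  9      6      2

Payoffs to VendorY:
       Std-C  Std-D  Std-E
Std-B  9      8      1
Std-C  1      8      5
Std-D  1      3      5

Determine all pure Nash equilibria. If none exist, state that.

Check each profile: it is a Nash equilibrium iff no player can strictly gain by switching unilaterally.
(Std-B, Std-C): VendorX can switch to Std-C (4 → 6). Not NE.
(Std-B, Std-D): VendorX can switch to Std-C (1 → 9). Not NE.
(Std-B, Std-E): VendorY can switch to Std-C (1 → 9). Not NE.
(Std-C, Std-C): VendorX can switch to Std-D (6 → 9). Not NE.
(Std-C, Std-D): VendorX gets 9, best alternative 6; VendorY gets 8, best alternative 5. No profitable deviation — NE.
(Std-C, Std-E): VendorX can switch to Std-B (0 → 8). Not NE.
(Std-D, Std-C): VendorY can switch to Std-D (1 → 3). Not NE.
(Std-D, Std-D): VendorX can switch to Std-C (6 → 9). Not NE.
(Std-D, Std-E): VendorX can switch to Std-B (2 → 8). Not NE.

The unique pure-strategy Nash equilibrium is (Std-C, Std-D).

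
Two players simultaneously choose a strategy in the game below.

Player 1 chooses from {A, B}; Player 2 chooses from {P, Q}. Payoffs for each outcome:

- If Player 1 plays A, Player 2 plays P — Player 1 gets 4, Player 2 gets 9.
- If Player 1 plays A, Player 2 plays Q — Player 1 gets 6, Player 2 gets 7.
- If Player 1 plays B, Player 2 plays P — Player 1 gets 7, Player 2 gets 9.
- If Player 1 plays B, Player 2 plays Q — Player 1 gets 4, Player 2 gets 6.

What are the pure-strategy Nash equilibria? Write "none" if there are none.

Player 1 against P: payoffs 4, 7 → best response B.
Player 1 against Q: payoffs 6, 4 → best response A.
Player 2 against A: payoffs 9, 7 → best response P.
Player 2 against B: payoffs 9, 6 → best response P.
Mutual best responses: (B, P).

The unique pure-strategy Nash equilibrium is (B, P).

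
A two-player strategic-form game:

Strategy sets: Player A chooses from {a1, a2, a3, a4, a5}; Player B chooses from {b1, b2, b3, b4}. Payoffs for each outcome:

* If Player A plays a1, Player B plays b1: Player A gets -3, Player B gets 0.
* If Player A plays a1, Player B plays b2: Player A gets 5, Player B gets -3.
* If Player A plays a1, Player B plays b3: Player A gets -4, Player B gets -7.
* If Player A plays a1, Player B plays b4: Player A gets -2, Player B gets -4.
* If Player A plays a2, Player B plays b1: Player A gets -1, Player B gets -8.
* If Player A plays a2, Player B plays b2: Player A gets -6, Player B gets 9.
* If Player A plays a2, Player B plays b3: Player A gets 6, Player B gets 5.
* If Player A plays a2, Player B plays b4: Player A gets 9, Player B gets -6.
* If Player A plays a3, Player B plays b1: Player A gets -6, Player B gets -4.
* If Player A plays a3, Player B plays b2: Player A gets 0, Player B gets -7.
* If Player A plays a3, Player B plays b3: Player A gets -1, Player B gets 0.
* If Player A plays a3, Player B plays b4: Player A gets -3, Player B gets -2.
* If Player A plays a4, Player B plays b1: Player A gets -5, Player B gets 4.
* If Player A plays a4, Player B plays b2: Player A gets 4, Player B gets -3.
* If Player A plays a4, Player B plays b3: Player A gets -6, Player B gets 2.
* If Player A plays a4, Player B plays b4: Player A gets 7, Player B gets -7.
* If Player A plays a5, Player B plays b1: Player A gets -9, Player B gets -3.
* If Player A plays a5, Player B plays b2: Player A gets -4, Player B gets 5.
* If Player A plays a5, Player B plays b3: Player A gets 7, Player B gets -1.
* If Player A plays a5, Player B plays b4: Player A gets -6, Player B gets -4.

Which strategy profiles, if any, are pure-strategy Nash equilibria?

(a1, b1): Player A can switch to a2 (-3 → -1). Not NE.
(a1, b2): Player B can switch to b1 (-3 → 0). Not NE.
(a1, b3): Player A can switch to a2 (-4 → 6). Not NE.
(a1, b4): Player A can switch to a2 (-2 → 9). Not NE.
(a2, b1): Player B can switch to b2 (-8 → 9). Not NE.
(a2, b2): Player A can switch to a1 (-6 → 5). Not NE.
(a2, b3): Player A can switch to a5 (6 → 7). Not NE.
(a2, b4): Player B can switch to b2 (-6 → 9). Not NE.
(a3, b1): Player A can switch to a1 (-6 → -3). Not NE.
(a3, b2): Player A can switch to a1 (0 → 5). Not NE.
(a3, b3): Player A can switch to a2 (-1 → 6). Not NE.
(a3, b4): Player A can switch to a1 (-3 → -2). Not NE.
(The remaining 8 profiles each have a profitable deviation by the same check.)

none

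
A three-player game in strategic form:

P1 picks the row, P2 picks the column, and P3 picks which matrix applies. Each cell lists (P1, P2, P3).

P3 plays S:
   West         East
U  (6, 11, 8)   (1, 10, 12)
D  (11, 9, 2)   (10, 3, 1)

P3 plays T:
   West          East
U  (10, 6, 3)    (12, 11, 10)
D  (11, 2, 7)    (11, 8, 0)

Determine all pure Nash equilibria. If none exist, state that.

none

Check each profile: it is a Nash equilibrium iff no player can strictly gain by switching unilaterally.
(U, West, S): P1 can switch to D (6 → 11). Not NE.
(U, West, T): P1 can switch to D (10 → 11). Not NE.
(U, East, S): P1 can switch to D (1 → 10). Not NE.
(U, East, T): P3 can switch to S (10 → 12). Not NE.
(D, West, S): P3 can switch to T (2 → 7). Not NE.
(D, West, T): P2 can switch to East (2 → 8). Not NE.
(D, East, S): P2 can switch to West (3 → 9). Not NE.
(D, East, T): P1 can switch to U (11 → 12). Not NE.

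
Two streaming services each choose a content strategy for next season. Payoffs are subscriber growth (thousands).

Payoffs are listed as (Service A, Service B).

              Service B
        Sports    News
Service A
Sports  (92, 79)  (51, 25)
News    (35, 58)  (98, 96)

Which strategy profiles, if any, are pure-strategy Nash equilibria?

Pure-strategy Nash equilibria: (Sports, Sports); (News, News)

Service A against Sports: payoffs 92, 35 → best response Sports.
Service A against News: payoffs 51, 98 → best response News.
Service B against Sports: payoffs 79, 25 → best response Sports.
Service B against News: payoffs 58, 96 → best response News.
Mutual best responses: (Sports, Sports); (News, News).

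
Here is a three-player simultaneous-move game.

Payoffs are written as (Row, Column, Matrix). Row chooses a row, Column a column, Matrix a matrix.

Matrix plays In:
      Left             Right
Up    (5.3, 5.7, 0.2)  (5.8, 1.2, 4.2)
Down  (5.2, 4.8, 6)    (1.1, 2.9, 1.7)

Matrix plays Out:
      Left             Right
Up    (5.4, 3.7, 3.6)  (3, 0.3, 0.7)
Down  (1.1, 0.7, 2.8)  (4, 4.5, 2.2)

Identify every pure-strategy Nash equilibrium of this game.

Row against (Left, In): payoffs 5.3, 5.2 → best response Up.
Row against (Left, Out): payoffs 5.4, 1.1 → best response Up.
Row against (Right, In): payoffs 5.8, 1.1 → best response Up.
Row against (Right, Out): payoffs 3, 4 → best response Down.
Column against (Up, In): payoffs 5.7, 1.2 → best response Left.
Column against (Up, Out): payoffs 3.7, 0.3 → best response Left.
Column against (Down, In): payoffs 4.8, 2.9 → best response Left.
Column against (Down, Out): payoffs 0.7, 4.5 → best response Right.
Matrix against (Up, Left): payoffs 0.2, 3.6 → best response Out.
Matrix against (Up, Right): payoffs 4.2, 0.7 → best response In.
Matrix against (Down, Left): payoffs 6, 2.8 → best response In.
Matrix against (Down, Right): payoffs 1.7, 2.2 → best response Out.
Mutual best responses: (Up, Left, Out); (Down, Right, Out).

(Up, Left, Out); (Down, Right, Out)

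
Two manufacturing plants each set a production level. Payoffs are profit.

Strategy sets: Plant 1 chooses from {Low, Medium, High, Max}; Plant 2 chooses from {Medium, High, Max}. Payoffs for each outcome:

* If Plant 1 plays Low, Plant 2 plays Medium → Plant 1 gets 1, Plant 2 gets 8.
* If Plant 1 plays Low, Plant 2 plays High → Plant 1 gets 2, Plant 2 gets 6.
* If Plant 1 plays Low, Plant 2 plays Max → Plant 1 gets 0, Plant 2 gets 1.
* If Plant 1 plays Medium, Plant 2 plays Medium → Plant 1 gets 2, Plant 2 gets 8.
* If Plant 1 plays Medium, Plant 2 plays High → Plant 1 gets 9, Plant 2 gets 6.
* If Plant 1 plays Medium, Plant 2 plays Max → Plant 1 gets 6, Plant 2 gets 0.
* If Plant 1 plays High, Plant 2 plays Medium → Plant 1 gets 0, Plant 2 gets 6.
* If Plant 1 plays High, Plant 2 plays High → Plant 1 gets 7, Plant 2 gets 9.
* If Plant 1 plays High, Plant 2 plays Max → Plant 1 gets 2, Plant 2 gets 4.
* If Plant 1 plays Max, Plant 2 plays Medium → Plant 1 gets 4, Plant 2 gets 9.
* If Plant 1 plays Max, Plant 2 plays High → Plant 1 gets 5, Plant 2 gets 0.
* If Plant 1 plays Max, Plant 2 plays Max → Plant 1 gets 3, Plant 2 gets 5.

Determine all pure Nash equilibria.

The unique pure-strategy Nash equilibrium is (Max, Medium).

Check each profile: it is a Nash equilibrium iff no player can strictly gain by switching unilaterally.
(Low, Medium): Plant 1 can switch to Medium (1 → 2). Not NE.
(Low, High): Plant 1 can switch to Medium (2 → 9). Not NE.
(Low, Max): Plant 1 can switch to Medium (0 → 6). Not NE.
(Medium, Medium): Plant 1 can switch to Max (2 → 4). Not NE.
(Medium, High): Plant 2 can switch to Medium (6 → 8). Not NE.
(Medium, Max): Plant 2 can switch to Medium (0 → 8). Not NE.
(High, Medium): Plant 1 can switch to Low (0 → 1). Not NE.
(High, High): Plant 1 can switch to Medium (7 → 9). Not NE.
(Max, Medium): Plant 1 gets 4, best alternative 2; Plant 2 gets 9, best alternative 5. No profitable deviation — NE.
(The remaining 3 profiles each have a profitable deviation by the same check.)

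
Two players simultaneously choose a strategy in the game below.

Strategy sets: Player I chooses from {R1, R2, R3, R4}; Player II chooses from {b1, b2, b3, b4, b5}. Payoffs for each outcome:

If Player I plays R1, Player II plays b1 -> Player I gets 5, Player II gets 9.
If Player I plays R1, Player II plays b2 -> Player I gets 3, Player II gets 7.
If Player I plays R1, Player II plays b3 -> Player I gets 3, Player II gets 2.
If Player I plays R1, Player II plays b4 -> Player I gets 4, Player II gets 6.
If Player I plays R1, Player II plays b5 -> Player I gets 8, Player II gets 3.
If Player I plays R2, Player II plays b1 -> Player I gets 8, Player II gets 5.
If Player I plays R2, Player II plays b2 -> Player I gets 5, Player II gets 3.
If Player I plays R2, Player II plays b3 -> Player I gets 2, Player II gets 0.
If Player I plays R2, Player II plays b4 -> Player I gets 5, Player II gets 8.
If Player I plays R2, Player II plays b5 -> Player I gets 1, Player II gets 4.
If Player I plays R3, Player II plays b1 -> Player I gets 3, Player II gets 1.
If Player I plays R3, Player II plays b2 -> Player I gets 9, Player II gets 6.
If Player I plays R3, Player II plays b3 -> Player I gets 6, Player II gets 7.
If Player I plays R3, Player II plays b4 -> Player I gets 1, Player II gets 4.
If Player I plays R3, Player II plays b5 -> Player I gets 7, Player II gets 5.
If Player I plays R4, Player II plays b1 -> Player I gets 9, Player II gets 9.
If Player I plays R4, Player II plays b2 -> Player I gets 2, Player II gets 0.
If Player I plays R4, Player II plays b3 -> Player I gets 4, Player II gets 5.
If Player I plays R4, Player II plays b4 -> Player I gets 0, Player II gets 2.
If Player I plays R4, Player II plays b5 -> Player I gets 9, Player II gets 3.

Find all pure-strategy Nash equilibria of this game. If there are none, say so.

The pure Nash equilibria are (R2, b4), (R3, b3), (R4, b1).

(R1, b1): Player I can switch to R2 (5 → 8). Not NE.
(R1, b2): Player I can switch to R2 (3 → 5). Not NE.
(R1, b3): Player I can switch to R3 (3 → 6). Not NE.
(R1, b4): Player I can switch to R2 (4 → 5). Not NE.
(R1, b5): Player I can switch to R4 (8 → 9). Not NE.
(R2, b1): Player I can switch to R4 (8 → 9). Not NE.
(R2, b2): Player I can switch to R3 (5 → 9). Not NE.
(R2, b3): Player I can switch to R1 (2 → 3). Not NE.
(R2, b4): Player I gets 5, best alternative 4; Player II gets 8, best alternative 5. No profitable deviation — NE.
(R2, b5): Player I can switch to R1 (1 → 8). Not NE.
(R3, b1): Player I can switch to R1 (3 → 5). Not NE.
(R3, b3): Player I gets 6, best alternative 4; Player II gets 7, best alternative 6. No profitable deviation — NE.
(R4, b1): Player I gets 9, best alternative 8; Player II gets 9, best alternative 5. No profitable deviation — NE.
(The remaining 7 profiles each have a profitable deviation by the same check.)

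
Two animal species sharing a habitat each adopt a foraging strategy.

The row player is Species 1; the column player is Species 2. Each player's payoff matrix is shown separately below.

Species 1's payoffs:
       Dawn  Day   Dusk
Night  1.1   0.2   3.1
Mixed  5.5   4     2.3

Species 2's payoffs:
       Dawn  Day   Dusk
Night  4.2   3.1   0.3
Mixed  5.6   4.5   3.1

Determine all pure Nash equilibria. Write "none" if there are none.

Mark each player's best response to every combination of opponents' strategies; a profile where every player is best-responding is a pure Nash equilibrium.
Species 1 against Dawn: payoffs 1.1, 5.5 → best response Mixed.
Species 1 against Day: payoffs 0.2, 4 → best response Mixed.
Species 1 against Dusk: payoffs 3.1, 2.3 → best response Night.
Species 2 against Night: payoffs 4.2, 3.1, 0.3 → best response Dawn.
Species 2 against Mixed: payoffs 5.6, 4.5, 3.1 → best response Dawn.
Mutual best responses: (Mixed, Dawn).

The unique pure-strategy Nash equilibrium is (Mixed, Dawn).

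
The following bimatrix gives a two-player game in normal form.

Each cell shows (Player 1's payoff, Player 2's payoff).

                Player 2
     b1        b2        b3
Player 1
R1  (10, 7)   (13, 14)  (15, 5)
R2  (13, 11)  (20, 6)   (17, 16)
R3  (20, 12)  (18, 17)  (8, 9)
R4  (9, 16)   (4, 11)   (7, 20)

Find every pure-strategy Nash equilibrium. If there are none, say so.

Pure NE: (R2, b3)

For each player, find the best response to each opponent profile; mutual best responses are the pure NE.
Player 1 against b1: payoffs 10, 13, 20, 9 → best response R3.
Player 1 against b2: payoffs 13, 20, 18, 4 → best response R2.
Player 1 against b3: payoffs 15, 17, 8, 7 → best response R2.
Player 2 against R1: payoffs 7, 14, 5 → best response b2.
Player 2 against R2: payoffs 11, 6, 16 → best response b3.
Player 2 against R3: payoffs 12, 17, 9 → best response b2.
Player 2 against R4: payoffs 16, 11, 20 → best response b3.
Mutual best responses: (R2, b3).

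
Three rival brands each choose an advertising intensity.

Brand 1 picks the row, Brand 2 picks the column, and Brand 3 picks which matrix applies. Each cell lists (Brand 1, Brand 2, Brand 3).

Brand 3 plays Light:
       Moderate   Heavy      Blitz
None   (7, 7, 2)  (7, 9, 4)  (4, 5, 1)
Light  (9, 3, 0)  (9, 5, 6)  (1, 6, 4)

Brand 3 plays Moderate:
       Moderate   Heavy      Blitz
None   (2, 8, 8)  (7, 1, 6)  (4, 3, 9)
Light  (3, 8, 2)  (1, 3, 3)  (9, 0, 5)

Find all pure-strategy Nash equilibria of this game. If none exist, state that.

(None, Moderate, Light): Brand 1 can switch to Light (7 → 9). Not NE.
(None, Moderate, Moderate): Brand 1 can switch to Light (2 → 3). Not NE.
(None, Heavy, Light): Brand 1 can switch to Light (7 → 9). Not NE.
(None, Heavy, Moderate): Brand 2 can switch to Moderate (1 → 8). Not NE.
(None, Blitz, Light): Brand 2 can switch to Moderate (5 → 7). Not NE.
(None, Blitz, Moderate): Brand 1 can switch to Light (4 → 9). Not NE.
(Light, Moderate, Light): Brand 2 can switch to Heavy (3 → 5). Not NE.
(Light, Moderate, Moderate): Brand 1 gets 3, best alternative 2; Brand 2 gets 8, best alternative 3; Brand 3 gets 2, best alternative 0. No profitable deviation — NE.
(Light, Heavy, Light): Brand 2 can switch to Blitz (5 → 6). Not NE.
(Light, Heavy, Moderate): Brand 1 can switch to None (1 → 7). Not NE.
(Light, Blitz, Light): Brand 1 can switch to None (1 → 4). Not NE.
(The remaining 1 profile has a profitable deviation by the same check.)

Pure NE: (Light, Moderate, Moderate)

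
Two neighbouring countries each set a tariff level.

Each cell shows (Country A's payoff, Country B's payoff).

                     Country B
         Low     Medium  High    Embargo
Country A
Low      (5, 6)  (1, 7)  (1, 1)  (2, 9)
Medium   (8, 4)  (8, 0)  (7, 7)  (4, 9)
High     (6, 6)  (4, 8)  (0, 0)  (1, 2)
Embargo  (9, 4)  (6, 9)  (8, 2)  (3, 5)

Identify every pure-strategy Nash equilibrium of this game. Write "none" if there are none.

Country A against Low: payoffs 5, 8, 6, 9 → best response Embargo.
Country A against Medium: payoffs 1, 8, 4, 6 → best response Medium.
Country A against High: payoffs 1, 7, 0, 8 → best response Embargo.
Country A against Embargo: payoffs 2, 4, 1, 3 → best response Medium.
Country B against Low: payoffs 6, 7, 1, 9 → best response Embargo.
Country B against Medium: payoffs 4, 0, 7, 9 → best response Embargo.
Country B against High: payoffs 6, 8, 0, 2 → best response Medium.
Country B against Embargo: payoffs 4, 9, 2, 5 → best response Medium.
Mutual best responses: (Medium, Embargo).

The unique pure-strategy Nash equilibrium is (Medium, Embargo).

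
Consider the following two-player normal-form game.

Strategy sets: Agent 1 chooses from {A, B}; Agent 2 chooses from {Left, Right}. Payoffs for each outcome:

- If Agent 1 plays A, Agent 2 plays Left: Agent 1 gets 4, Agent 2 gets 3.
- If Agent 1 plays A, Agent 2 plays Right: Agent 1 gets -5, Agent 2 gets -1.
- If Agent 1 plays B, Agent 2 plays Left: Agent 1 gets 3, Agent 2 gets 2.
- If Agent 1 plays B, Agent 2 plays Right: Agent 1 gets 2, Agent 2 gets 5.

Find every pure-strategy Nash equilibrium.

Pure-strategy Nash equilibria: (A, Left); (B, Right)

Mark each player's best response to every combination of opponents' strategies; a profile where every player is best-responding is a pure Nash equilibrium.
Agent 1 against Left: payoffs 4, 3 → best response A.
Agent 1 against Right: payoffs -5, 2 → best response B.
Agent 2 against A: payoffs 3, -1 → best response Left.
Agent 2 against B: payoffs 2, 5 → best response Right.
Mutual best responses: (A, Left); (B, Right).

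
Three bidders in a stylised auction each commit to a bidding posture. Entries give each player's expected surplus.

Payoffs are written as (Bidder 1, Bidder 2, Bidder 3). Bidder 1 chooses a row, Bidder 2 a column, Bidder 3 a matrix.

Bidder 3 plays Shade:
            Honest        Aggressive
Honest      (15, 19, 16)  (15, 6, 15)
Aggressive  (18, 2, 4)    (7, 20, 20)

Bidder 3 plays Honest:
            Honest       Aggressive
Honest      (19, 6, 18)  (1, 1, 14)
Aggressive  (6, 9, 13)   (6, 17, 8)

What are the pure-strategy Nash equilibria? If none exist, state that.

Pure NE: (Honest, Honest, Honest)

Bidder 1 against (Honest, Shade): payoffs 15, 18 → best response Aggressive.
Bidder 1 against (Honest, Honest): payoffs 19, 6 → best response Honest.
Bidder 1 against (Aggressive, Shade): payoffs 15, 7 → best response Honest.
Bidder 1 against (Aggressive, Honest): payoffs 1, 6 → best response Aggressive.
Bidder 2 against (Honest, Shade): payoffs 19, 6 → best response Honest.
Bidder 2 against (Honest, Honest): payoffs 6, 1 → best response Honest.
Bidder 2 against (Aggressive, Shade): payoffs 2, 20 → best response Aggressive.
Bidder 2 against (Aggressive, Honest): payoffs 9, 17 → best response Aggressive.
Bidder 3 against (Honest, Honest): payoffs 16, 18 → best response Honest.
Bidder 3 against (Honest, Aggressive): payoffs 15, 14 → best response Shade.
Bidder 3 against (Aggressive, Honest): payoffs 4, 13 → best response Honest.
Bidder 3 against (Aggressive, Aggressive): payoffs 20, 8 → best response Shade.
Mutual best responses: (Honest, Honest, Honest).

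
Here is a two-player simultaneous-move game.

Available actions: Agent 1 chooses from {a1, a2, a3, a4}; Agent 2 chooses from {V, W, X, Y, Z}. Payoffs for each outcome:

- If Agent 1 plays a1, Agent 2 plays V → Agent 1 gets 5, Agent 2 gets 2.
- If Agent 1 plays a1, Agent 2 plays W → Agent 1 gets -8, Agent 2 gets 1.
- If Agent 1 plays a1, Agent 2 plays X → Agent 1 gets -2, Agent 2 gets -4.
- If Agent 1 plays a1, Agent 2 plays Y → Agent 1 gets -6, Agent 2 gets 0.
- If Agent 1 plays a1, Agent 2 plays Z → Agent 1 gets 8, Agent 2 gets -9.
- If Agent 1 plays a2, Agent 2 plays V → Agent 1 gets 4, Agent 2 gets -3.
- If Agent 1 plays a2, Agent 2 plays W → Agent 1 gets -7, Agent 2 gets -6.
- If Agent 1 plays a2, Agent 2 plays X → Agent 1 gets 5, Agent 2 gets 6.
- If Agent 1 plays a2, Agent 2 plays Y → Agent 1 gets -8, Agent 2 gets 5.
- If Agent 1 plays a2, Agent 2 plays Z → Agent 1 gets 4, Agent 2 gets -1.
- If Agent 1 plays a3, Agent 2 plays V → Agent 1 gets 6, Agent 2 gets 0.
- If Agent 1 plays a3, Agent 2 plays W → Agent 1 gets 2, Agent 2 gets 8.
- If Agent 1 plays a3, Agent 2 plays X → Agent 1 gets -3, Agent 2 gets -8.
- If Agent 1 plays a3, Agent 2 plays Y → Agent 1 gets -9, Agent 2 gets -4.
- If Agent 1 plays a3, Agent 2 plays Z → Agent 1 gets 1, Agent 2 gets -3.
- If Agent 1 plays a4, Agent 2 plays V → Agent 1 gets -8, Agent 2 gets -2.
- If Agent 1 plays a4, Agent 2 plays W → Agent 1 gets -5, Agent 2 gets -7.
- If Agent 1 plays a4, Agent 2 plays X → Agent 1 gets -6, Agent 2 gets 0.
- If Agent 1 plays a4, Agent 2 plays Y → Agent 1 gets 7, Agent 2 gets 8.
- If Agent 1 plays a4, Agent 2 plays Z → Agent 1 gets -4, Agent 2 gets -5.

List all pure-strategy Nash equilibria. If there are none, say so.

(a2, X) and (a3, W) and (a4, Y)

Agent 1 against V: payoffs 5, 4, 6, -8 → best response a3.
Agent 1 against W: payoffs -8, -7, 2, -5 → best response a3.
Agent 1 against X: payoffs -2, 5, -3, -6 → best response a2.
Agent 1 against Y: payoffs -6, -8, -9, 7 → best response a4.
Agent 1 against Z: payoffs 8, 4, 1, -4 → best response a1.
Agent 2 against a1: payoffs 2, 1, -4, 0, -9 → best response V.
Agent 2 against a2: payoffs -3, -6, 6, 5, -1 → best response X.
Agent 2 against a3: payoffs 0, 8, -8, -4, -3 → best response W.
Agent 2 against a4: payoffs -2, -7, 0, 8, -5 → best response Y.
Mutual best responses: (a2, X); (a3, W); (a4, Y).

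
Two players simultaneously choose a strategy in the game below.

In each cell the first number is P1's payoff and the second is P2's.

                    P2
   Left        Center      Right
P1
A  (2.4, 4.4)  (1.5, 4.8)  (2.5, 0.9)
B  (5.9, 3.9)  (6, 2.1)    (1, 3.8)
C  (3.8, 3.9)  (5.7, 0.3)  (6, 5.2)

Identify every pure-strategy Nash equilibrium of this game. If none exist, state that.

Pure-strategy Nash equilibria: (B, Left) and (C, Right)

(A, Left): P1 can switch to B (2.4 → 5.9). Not NE.
(A, Center): P1 can switch to B (1.5 → 6). Not NE.
(A, Right): P1 can switch to C (2.5 → 6). Not NE.
(B, Left): P1 gets 5.9, best alternative 3.8; P2 gets 3.9, best alternative 3.8. No profitable deviation — NE.
(B, Center): P2 can switch to Left (2.1 → 3.9). Not NE.
(B, Right): P1 can switch to A (1 → 2.5). Not NE.
(C, Left): P1 can switch to B (3.8 → 5.9). Not NE.
(C, Center): P1 can switch to B (5.7 → 6). Not NE.
(C, Right): P1 gets 6, best alternative 2.5; P2 gets 5.2, best alternative 3.9. No profitable deviation — NE.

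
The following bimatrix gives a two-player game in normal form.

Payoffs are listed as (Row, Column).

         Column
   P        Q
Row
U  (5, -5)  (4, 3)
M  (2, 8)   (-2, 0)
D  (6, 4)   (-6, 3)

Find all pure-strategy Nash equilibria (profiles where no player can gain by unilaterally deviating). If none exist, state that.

Row against P: payoffs 5, 2, 6 → best response D.
Row against Q: payoffs 4, -2, -6 → best response U.
Column against U: payoffs -5, 3 → best response Q.
Column against M: payoffs 8, 0 → best response P.
Column against D: payoffs 4, 3 → best response P.
Mutual best responses: (U, Q); (D, P).

(U, Q); (D, P)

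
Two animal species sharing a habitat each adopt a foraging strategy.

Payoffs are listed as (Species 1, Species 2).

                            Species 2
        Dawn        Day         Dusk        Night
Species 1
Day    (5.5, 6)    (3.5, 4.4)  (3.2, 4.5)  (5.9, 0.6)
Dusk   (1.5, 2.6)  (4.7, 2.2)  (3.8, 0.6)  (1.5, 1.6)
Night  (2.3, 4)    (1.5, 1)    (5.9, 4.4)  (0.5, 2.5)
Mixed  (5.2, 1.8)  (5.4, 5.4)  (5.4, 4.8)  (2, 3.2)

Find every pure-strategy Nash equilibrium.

(Day, Dawn): Species 1 gets 5.5, best alternative 5.2; Species 2 gets 6, best alternative 4.5. No profitable deviation — NE.
(Day, Day): Species 1 can switch to Dusk (3.5 → 4.7). Not NE.
(Day, Dusk): Species 1 can switch to Dusk (3.2 → 3.8). Not NE.
(Day, Night): Species 2 can switch to Dawn (0.6 → 6). Not NE.
(Dusk, Dawn): Species 1 can switch to Day (1.5 → 5.5). Not NE.
(Dusk, Day): Species 1 can switch to Mixed (4.7 → 5.4). Not NE.
(Dusk, Dusk): Species 1 can switch to Night (3.8 → 5.9). Not NE.
(Dusk, Night): Species 1 can switch to Day (1.5 → 5.9). Not NE.
(Night, Dawn): Species 1 can switch to Day (2.3 → 5.5). Not NE.
(Night, Dusk): Species 1 gets 5.9, best alternative 5.4; Species 2 gets 4.4, best alternative 4. No profitable deviation — NE.
(Mixed, Day): Species 1 gets 5.4, best alternative 4.7; Species 2 gets 5.4, best alternative 4.8. No profitable deviation — NE.
(The remaining 5 profiles each have a profitable deviation by the same check.)

Pure-strategy Nash equilibria: (Day, Dawn), (Night, Dusk), (Mixed, Day)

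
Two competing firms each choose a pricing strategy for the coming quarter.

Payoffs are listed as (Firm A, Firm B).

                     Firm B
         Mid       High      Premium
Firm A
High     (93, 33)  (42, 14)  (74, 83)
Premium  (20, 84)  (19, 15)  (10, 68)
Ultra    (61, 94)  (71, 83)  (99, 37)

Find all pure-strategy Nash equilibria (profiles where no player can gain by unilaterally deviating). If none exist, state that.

Firm A against Mid: payoffs 93, 20, 61 → best response High.
Firm A against High: payoffs 42, 19, 71 → best response Ultra.
Firm A against Premium: payoffs 74, 10, 99 → best response Ultra.
Firm B against High: payoffs 33, 14, 83 → best response Premium.
Firm B against Premium: payoffs 84, 15, 68 → best response Mid.
Firm B against Ultra: payoffs 94, 83, 37 → best response Mid.
No profile is a mutual best response for all players.

There is no pure-strategy Nash equilibrium.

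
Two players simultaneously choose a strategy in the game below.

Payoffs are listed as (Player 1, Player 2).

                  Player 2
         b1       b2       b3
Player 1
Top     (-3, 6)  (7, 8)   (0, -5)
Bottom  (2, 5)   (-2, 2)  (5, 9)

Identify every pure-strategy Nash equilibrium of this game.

Player 1 against b1: payoffs -3, 2 → best response Bottom.
Player 1 against b2: payoffs 7, -2 → best response Top.
Player 1 against b3: payoffs 0, 5 → best response Bottom.
Player 2 against Top: payoffs 6, 8, -5 → best response b2.
Player 2 against Bottom: payoffs 5, 2, 9 → best response b3.
Mutual best responses: (Top, b2); (Bottom, b3).

The pure Nash equilibria are (Top, b2) and (Bottom, b3).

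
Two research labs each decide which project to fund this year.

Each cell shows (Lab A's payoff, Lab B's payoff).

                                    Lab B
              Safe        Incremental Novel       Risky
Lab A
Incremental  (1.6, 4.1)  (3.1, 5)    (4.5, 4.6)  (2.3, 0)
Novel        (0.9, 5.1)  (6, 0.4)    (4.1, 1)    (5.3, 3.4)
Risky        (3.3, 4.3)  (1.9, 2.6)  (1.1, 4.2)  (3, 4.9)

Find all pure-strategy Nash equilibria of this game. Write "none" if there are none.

There is no pure-strategy Nash equilibrium.

Check each profile: it is a Nash equilibrium iff no player can strictly gain by switching unilaterally.
(Incremental, Safe): Lab A can switch to Risky (1.6 → 3.3). Not NE.
(Incremental, Incremental): Lab A can switch to Novel (3.1 → 6). Not NE.
(Incremental, Novel): Lab B can switch to Incremental (4.6 → 5). Not NE.
(Incremental, Risky): Lab A can switch to Novel (2.3 → 5.3). Not NE.
(Novel, Safe): Lab A can switch to Incremental (0.9 → 1.6). Not NE.
(Novel, Incremental): Lab B can switch to Safe (0.4 → 5.1). Not NE.
(The remaining 6 profiles each have a profitable deviation by the same check.)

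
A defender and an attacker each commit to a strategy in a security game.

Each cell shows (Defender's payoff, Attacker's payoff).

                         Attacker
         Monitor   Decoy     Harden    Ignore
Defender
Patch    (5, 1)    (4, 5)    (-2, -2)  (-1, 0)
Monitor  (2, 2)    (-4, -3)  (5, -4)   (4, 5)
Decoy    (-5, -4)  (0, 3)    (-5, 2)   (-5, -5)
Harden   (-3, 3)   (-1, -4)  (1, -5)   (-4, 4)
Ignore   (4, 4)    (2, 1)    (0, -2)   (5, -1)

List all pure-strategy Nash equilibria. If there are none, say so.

(Patch, Monitor): Attacker can switch to Decoy (1 → 5). Not NE.
(Patch, Decoy): Defender gets 4, best alternative 2; Attacker gets 5, best alternative 1. No profitable deviation — NE.
(Patch, Harden): Defender can switch to Monitor (-2 → 5). Not NE.
(Patch, Ignore): Defender can switch to Monitor (-1 → 4). Not NE.
(Monitor, Monitor): Defender can switch to Patch (2 → 5). Not NE.
(Monitor, Decoy): Defender can switch to Patch (-4 → 4). Not NE.
(Monitor, Harden): Attacker can switch to Monitor (-4 → 2). Not NE.
(Monitor, Ignore): Defender can switch to Ignore (4 → 5). Not NE.
(Decoy, Monitor): Defender can switch to Patch (-5 → 5). Not NE.
(Decoy, Decoy): Defender can switch to Patch (0 → 4). Not NE.
(Decoy, Harden): Defender can switch to Patch (-5 → -2). Not NE.
(The remaining 9 profiles each have a profitable deviation by the same check.)

(Patch, Decoy)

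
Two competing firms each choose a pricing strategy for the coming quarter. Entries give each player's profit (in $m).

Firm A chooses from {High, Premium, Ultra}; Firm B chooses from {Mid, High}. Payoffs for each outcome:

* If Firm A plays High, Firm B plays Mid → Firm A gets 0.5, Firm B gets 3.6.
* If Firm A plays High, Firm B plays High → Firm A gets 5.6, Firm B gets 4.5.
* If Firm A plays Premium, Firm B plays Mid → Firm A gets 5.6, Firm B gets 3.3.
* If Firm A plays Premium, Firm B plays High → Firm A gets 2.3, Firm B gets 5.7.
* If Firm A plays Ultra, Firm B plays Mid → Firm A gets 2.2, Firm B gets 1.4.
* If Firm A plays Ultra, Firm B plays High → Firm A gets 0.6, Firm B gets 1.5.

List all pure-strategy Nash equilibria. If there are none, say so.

The unique pure-strategy Nash equilibrium is (High, High).

For each strategy profile, look for a profitable unilateral deviation.
(High, Mid): Firm A can switch to Premium (0.5 → 5.6). Not NE.
(High, High): Firm A gets 5.6, best alternative 2.3; Firm B gets 4.5, best alternative 3.6. No profitable deviation — NE.
(Premium, Mid): Firm B can switch to High (3.3 → 5.7). Not NE.
(Premium, High): Firm A can switch to High (2.3 → 5.6). Not NE.
(Ultra, Mid): Firm A can switch to Premium (2.2 → 5.6). Not NE.
(Ultra, High): Firm A can switch to High (0.6 → 5.6). Not NE.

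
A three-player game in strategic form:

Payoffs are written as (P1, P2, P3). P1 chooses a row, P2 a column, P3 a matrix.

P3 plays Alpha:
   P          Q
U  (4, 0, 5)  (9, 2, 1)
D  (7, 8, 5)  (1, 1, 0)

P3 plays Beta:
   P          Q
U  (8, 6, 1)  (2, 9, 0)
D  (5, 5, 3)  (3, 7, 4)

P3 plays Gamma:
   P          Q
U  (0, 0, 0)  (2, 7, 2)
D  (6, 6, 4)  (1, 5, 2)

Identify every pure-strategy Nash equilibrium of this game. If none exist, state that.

Pure-strategy Nash equilibria: (U, Q, Gamma), (D, P, Alpha), (D, Q, Beta)

P1 against (P, Alpha): payoffs 4, 7 → best response D.
P1 against (P, Beta): payoffs 8, 5 → best response U.
P1 against (P, Gamma): payoffs 0, 6 → best response D.
P1 against (Q, Alpha): payoffs 9, 1 → best response U.
P1 against (Q, Beta): payoffs 2, 3 → best response D.
P1 against (Q, Gamma): payoffs 2, 1 → best response U.
P2 against (U, Alpha): payoffs 0, 2 → best response Q.
P2 against (U, Beta): payoffs 6, 9 → best response Q.
P2 against (U, Gamma): payoffs 0, 7 → best response Q.
P2 against (D, Alpha): payoffs 8, 1 → best response P.
P2 against (D, Beta): payoffs 5, 7 → best response Q.
P2 against (D, Gamma): payoffs 6, 5 → best response P.
P3 against (U, P): payoffs 5, 1, 0 → best response Alpha.
P3 against (U, Q): payoffs 1, 0, 2 → best response Gamma.
P3 against (D, P): payoffs 5, 3, 4 → best response Alpha.
P3 against (D, Q): payoffs 0, 4, 2 → best response Beta.
Mutual best responses: (U, Q, Gamma); (D, P, Alpha); (D, Q, Beta).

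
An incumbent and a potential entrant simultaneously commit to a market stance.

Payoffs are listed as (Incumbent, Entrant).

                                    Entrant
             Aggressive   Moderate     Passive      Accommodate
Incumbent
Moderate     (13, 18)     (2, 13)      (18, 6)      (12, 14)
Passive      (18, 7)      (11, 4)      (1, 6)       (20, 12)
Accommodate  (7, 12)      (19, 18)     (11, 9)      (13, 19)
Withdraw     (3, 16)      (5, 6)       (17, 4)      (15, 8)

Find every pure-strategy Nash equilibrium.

(Passive, Accommodate)

Incumbent against Aggressive: payoffs 13, 18, 7, 3 → best response Passive.
Incumbent against Moderate: payoffs 2, 11, 19, 5 → best response Accommodate.
Incumbent against Passive: payoffs 18, 1, 11, 17 → best response Moderate.
Incumbent against Accommodate: payoffs 12, 20, 13, 15 → best response Passive.
Entrant against Moderate: payoffs 18, 13, 6, 14 → best response Aggressive.
Entrant against Passive: payoffs 7, 4, 6, 12 → best response Accommodate.
Entrant against Accommodate: payoffs 12, 18, 9, 19 → best response Accommodate.
Entrant against Withdraw: payoffs 16, 6, 4, 8 → best response Aggressive.
Mutual best responses: (Passive, Accommodate).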